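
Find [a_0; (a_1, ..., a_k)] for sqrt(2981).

Write x_i = (sqrt(2981) + m_i)/d_i with (m_0, d_0) = (0, 1). a_0 = floor(sqrt(2981)) = 54, since 54^2 = 2916 <= 2981 < 3025 = 55^2.
Iterate m_{i+1} = d_i*a_i - m_i, d_{i+1} = (2981 - m_{i+1}^2)/d_i, a_{i+1} = floor((a_0 + m_{i+1})/d_{i+1}):
  m_1 = 1*54 - 0 = 54, d_1 = (2981 - 54^2)/1 = 65/1 = 65, a_1 = floor((54 + 54)/65) = 1.
  m_2 = 65*1 - 54 = 11, d_2 = (2981 - 11^2)/65 = 2860/65 = 44, a_2 = floor((54 + 11)/44) = 1.
  m_3 = 44*1 - 11 = 33, d_3 = (2981 - 33^2)/44 = 1892/44 = 43, a_3 = floor((54 + 33)/43) = 2.
  m_4 = 43*2 - 33 = 53, d_4 = (2981 - 53^2)/43 = 172/43 = 4, a_4 = floor((54 + 53)/4) = 26.
  m_5 = 4*26 - 53 = 51, d_5 = (2981 - 51^2)/4 = 380/4 = 95, a_5 = floor((54 + 51)/95) = 1.
  m_6 = 95*1 - 51 = 44, d_6 = (2981 - 44^2)/95 = 1045/95 = 11, a_6 = floor((54 + 44)/11) = 8.
  m_7 = 11*8 - 44 = 44, d_7 = (2981 - 44^2)/11 = 1045/11 = 95, a_7 = floor((54 + 44)/95) = 1.
  m_8 = 95*1 - 44 = 51, d_8 = (2981 - 51^2)/95 = 380/95 = 4, a_8 = floor((54 + 51)/4) = 26.
  m_9 = 4*26 - 51 = 53, d_9 = (2981 - 53^2)/4 = 172/4 = 43, a_9 = floor((54 + 53)/43) = 2.
  m_10 = 43*2 - 53 = 33, d_10 = (2981 - 33^2)/43 = 1892/43 = 44, a_10 = floor((54 + 33)/44) = 1.
  m_11 = 44*1 - 33 = 11, d_11 = (2981 - 11^2)/44 = 2860/44 = 65, a_11 = floor((54 + 11)/65) = 1.
  m_12 = 65*1 - 11 = 54, d_12 = (2981 - 54^2)/65 = 65/65 = 1, a_12 = floor((54 + 54)/1) = 108.
  m_13 = 1*108 - 54 = 54, d_13 = (2981 - 54^2)/1 = 65/1 = 65: (m_13, d_13) = (m_1, d_1) = (54, 65), so from here the quotients repeat a_1, ..., a_12; the period length is 12.
Hence the expansion of sqrt(2981) is a_0 = 54 followed by the repeating block 1, 1, 2, 26, 1, 8, 1, 26, 2, 1, 1, 108 (period 12).

[54; (1, 1, 2, 26, 1, 8, 1, 26, 2, 1, 1, 108)]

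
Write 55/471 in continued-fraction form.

Run the Euclidean algorithm on 55 and 471; the successive quotients are the partial quotients a_0, a_1, ... (each step inverts the fractional part left over by the previous one):
  55 = 0*471 + 55, so a_0 = 0.
  471 = 8*55 + 31, so a_1 = 8.
  55 = 1*31 + 24, so a_2 = 1.
  31 = 1*24 + 7, so a_3 = 1.
  24 = 3*7 + 3, so a_4 = 3.
  7 = 2*3 + 1, so a_5 = 2.
  3 = 3*1 + 0, so a_6 = 3.
The remainder reaches 0 after 7 divisions, so the expansion has 7 partial quotients, read off in order.

[0; 8, 1, 1, 3, 2, 3]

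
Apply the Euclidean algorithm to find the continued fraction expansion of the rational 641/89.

[7; 4, 1, 17]

Run the Euclidean algorithm on 641 and 89; the successive quotients are the partial quotients a_0, a_1, ... (each step inverts the fractional part left over by the previous one):
  641 = 7*89 + 18, so a_0 = 7.
  89 = 4*18 + 17, so a_1 = 4.
  18 = 1*17 + 1, so a_2 = 1.
  17 = 17*1 + 0, so a_3 = 17.
The remainder reaches 0 after 4 divisions, so the expansion has 4 partial quotients, read off in order.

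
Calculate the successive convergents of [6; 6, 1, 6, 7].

Using the convergent recurrence p_i = a_i*p_{i-1} + p_{i-2}, q_i = a_i*q_{i-1} + q_{i-2} with p_{-2}=0, p_{-1}=1, q_{-2}=1, q_{-1}=0:
  i=0: a_0=6, p_0 = 6*1 + 0 = 6, q_0 = 6*0 + 1 = 1.
  i=1: a_1=6, p_1 = 6*6 + 1 = 37, q_1 = 6*1 + 0 = 6.
  i=2: a_2=1, p_2 = 1*37 + 6 = 43, q_2 = 1*6 + 1 = 7.
  i=3: a_3=6, p_3 = 6*43 + 37 = 295, q_3 = 6*7 + 6 = 48.
  i=4: a_4=7, p_4 = 7*295 + 43 = 2108, q_4 = 7*48 + 7 = 343.

6/1, 37/6, 43/7, 295/48, 2108/343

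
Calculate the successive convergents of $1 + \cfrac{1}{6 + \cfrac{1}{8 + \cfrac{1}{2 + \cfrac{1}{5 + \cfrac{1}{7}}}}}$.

1/1, 7/6, 57/49, 121/104, 662/569, 4755/4087

Using the convergent recurrence p_i = a_i*p_{i-1} + p_{i-2}, q_i = a_i*q_{i-1} + q_{i-2} with p_{-2}=0, p_{-1}=1, q_{-2}=1, q_{-1}=0:
  i=0: a_0=1, p_0 = 1*1 + 0 = 1, q_0 = 1*0 + 1 = 1.
  i=1: a_1=6, p_1 = 6*1 + 1 = 7, q_1 = 6*1 + 0 = 6.
  i=2: a_2=8, p_2 = 8*7 + 1 = 57, q_2 = 8*6 + 1 = 49.
  i=3: a_3=2, p_3 = 2*57 + 7 = 121, q_3 = 2*49 + 6 = 104.
  i=4: a_4=5, p_4 = 5*121 + 57 = 662, q_4 = 5*104 + 49 = 569.
  i=5: a_5=7, p_5 = 7*662 + 121 = 4755, q_5 = 7*569 + 104 = 4087.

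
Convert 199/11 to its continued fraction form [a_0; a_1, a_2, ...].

[18; 11]

Run the Euclidean algorithm on 199 and 11; the successive quotients are the partial quotients a_0, a_1, ... (each step inverts the fractional part left over by the previous one):
  199 = 18*11 + 1, so a_0 = 18.
  11 = 11*1 + 0, so a_1 = 11.
The remainder reaches 0 after 2 divisions, so the expansion has 2 partial quotients, read off in order.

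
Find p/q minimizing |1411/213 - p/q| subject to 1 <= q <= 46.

Expand x = 1411/213 as a continued fraction with the Euclidean algorithm:
  1411 = 6*213 + 133, so a_0 = 6.
  213 = 1*133 + 80, so a_1 = 1.
  133 = 1*80 + 53, so a_2 = 1.
  80 = 1*53 + 27, so a_3 = 1.
  53 = 1*27 + 26, so a_4 = 1.
  27 = 1*26 + 1, so a_5 = 1.
  26 = 26*1 + 0, so a_6 = 26.
so x = [6; 1, 1, 1, 1, 1, 26].
Convergents (p_i = a_i*p_{i-1} + p_{i-2}, q_i = a_i*q_{i-1} + q_{i-2} with p_{-2}=0, p_{-1}=1, q_{-2}=1, q_{-1}=0), until the denominator exceeds 46:
  i=0: a_0=6, p_0 = 6*1 + 0 = 6, q_0 = 6*0 + 1 = 1.
  i=1: a_1=1, p_1 = 1*6 + 1 = 7, q_1 = 1*1 + 0 = 1.
  i=2: a_2=1, p_2 = 1*7 + 6 = 13, q_2 = 1*1 + 1 = 2.
  i=3: a_3=1, p_3 = 1*13 + 7 = 20, q_3 = 1*2 + 1 = 3.
  i=4: a_4=1, p_4 = 1*20 + 13 = 33, q_4 = 1*3 + 2 = 5.
  i=5: a_5=1, p_5 = 1*33 + 20 = 53, q_5 = 1*5 + 3 = 8.
  i=6: a_6=26, p_6 = 26*53 + 33 = 1411, q_6 = 26*8 + 5 = 213.
q_6 = 213 > 46, so the last convergent with denominator <= 46 is p_5/q_5 = 53/8.
The closest fraction with denominator <= 46 is either p_5/q_5 or the intermediate fraction (k*p_5 + p_4)/(k*q_5 + q_4) with the largest k >= 1 whose denominator stays <= 46; these approach x as k grows, and every other convergent or intermediate fraction in range is farther away.
Largest k: floor((46 - q_4)/q_5) = floor((46 - 5)/8) = 5.
That gives (5*53 + 33)/(5*8 + 5) = 298/45.
Compare the errors: |x - 53/8| = |1411*8 - 53*213|/(213*8) = 1/1704, and |x - 298/45| = |1411*45 - 298*213|/(213*45) = 21/9585.
Cross-multiplying, 1*9585 = 9585 < 35784 = 21*1704, so 1/1704 is smaller: the convergent 53/8 is closer to x than 298/45.

53/8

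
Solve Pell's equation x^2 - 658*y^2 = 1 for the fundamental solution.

First expand sqrt(658) as a continued fraction. With x_i = (sqrt(658) + m_i)/d_i and (m_0, d_0) = (0, 1): a_0 = floor(sqrt(658)) = 25, since 25^2 = 625 <= 658 < 676 = 26^2.
Iterate m_{i+1} = d_i*a_i - m_i, d_{i+1} = (658 - m_{i+1}^2)/d_i, a_{i+1} = floor((a_0 + m_{i+1})/d_{i+1}):
  m_1 = 1*25 - 0 = 25, d_1 = (658 - 25^2)/1 = 33/1 = 33, a_1 = floor((25 + 25)/33) = 1.
  m_2 = 33*1 - 25 = 8, d_2 = (658 - 8^2)/33 = 594/33 = 18, a_2 = floor((25 + 8)/18) = 1.
  m_3 = 18*1 - 8 = 10, d_3 = (658 - 10^2)/18 = 558/18 = 31, a_3 = floor((25 + 10)/31) = 1.
  m_4 = 31*1 - 10 = 21, d_4 = (658 - 21^2)/31 = 217/31 = 7, a_4 = floor((25 + 21)/7) = 6.
  m_5 = 7*6 - 21 = 21, d_5 = (658 - 21^2)/7 = 217/7 = 31, a_5 = floor((25 + 21)/31) = 1.
  m_6 = 31*1 - 21 = 10, d_6 = (658 - 10^2)/31 = 558/31 = 18, a_6 = floor((25 + 10)/18) = 1.
  m_7 = 18*1 - 10 = 8, d_7 = (658 - 8^2)/18 = 594/18 = 33, a_7 = floor((25 + 8)/33) = 1.
  m_8 = 33*1 - 8 = 25, d_8 = (658 - 25^2)/33 = 33/33 = 1, a_8 = floor((25 + 25)/1) = 50.
  m_9 = 1*50 - 25 = 25, d_9 = (658 - 25^2)/1 = 33/1 = 33: (m_9, d_9) = (m_1, d_1) = (25, 33), so from here the quotients repeat a_1, ..., a_8; the period length is 8.
So sqrt(658) = [25; (1, 1, 1, 6, 1, 1, 1, 50)] with period length k = 8.
k is even, so the fundamental solution of x^2 - 658y^2 = 1 is (p_{k-1}, q_{k-1}) = (p_7, q_7); compute convergents through index 7.
Convergents (p_i = a_i*p_{i-1} + p_{i-2}, q_i = a_i*q_{i-1} + q_{i-2} with p_{-2}=0, p_{-1}=1, q_{-2}=1, q_{-1}=0):
  i=0: a_0=25, p_0 = 25*1 + 0 = 25, q_0 = 25*0 + 1 = 1.
  i=1: a_1=1, p_1 = 1*25 + 1 = 26, q_1 = 1*1 + 0 = 1.
  i=2: a_2=1, p_2 = 1*26 + 25 = 51, q_2 = 1*1 + 1 = 2.
  i=3: a_3=1, p_3 = 1*51 + 26 = 77, q_3 = 1*2 + 1 = 3.
  i=4: a_4=6, p_4 = 6*77 + 51 = 513, q_4 = 6*3 + 2 = 20.
  i=5: a_5=1, p_5 = 1*513 + 77 = 590, q_5 = 1*20 + 3 = 23.
  i=6: a_6=1, p_6 = 1*590 + 513 = 1103, q_6 = 1*23 + 20 = 43.
  i=7: a_7=1, p_7 = 1*1103 + 590 = 1693, q_7 = 1*43 + 23 = 66.
Check: 1693^2 - 658*66^2 = 2866249 - 2866248 = 1, so (x, y) = (1693, 66) solves the equation, and by the theorem it is the least positive solution.

(x, y) = (1693, 66)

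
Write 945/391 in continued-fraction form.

Run the Euclidean algorithm on 945 and 391; the successive quotients are the partial quotients a_0, a_1, ... (each step inverts the fractional part left over by the previous one):
  945 = 2*391 + 163, so a_0 = 2.
  391 = 2*163 + 65, so a_1 = 2.
  163 = 2*65 + 33, so a_2 = 2.
  65 = 1*33 + 32, so a_3 = 1.
  33 = 1*32 + 1, so a_4 = 1.
  32 = 32*1 + 0, so a_5 = 32.
The remainder reaches 0 after 6 divisions, so the expansion has 6 partial quotients, read off in order.

[2; 2, 2, 1, 1, 32]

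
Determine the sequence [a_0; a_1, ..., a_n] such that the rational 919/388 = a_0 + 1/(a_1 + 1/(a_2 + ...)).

[2; 2, 1, 2, 2, 20]

Run the Euclidean algorithm on 919 and 388; the successive quotients are the partial quotients a_0, a_1, ... (each step inverts the fractional part left over by the previous one):
  919 = 2*388 + 143, so a_0 = 2.
  388 = 2*143 + 102, so a_1 = 2.
  143 = 1*102 + 41, so a_2 = 1.
  102 = 2*41 + 20, so a_3 = 2.
  41 = 2*20 + 1, so a_4 = 2.
  20 = 20*1 + 0, so a_5 = 20.
The remainder reaches 0 after 6 divisions, so the expansion has 6 partial quotients, read off in order.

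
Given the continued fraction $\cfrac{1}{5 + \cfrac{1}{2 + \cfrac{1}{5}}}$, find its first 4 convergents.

Using the convergent recurrence p_i = a_i*p_{i-1} + p_{i-2}, q_i = a_i*q_{i-1} + q_{i-2} with p_{-2}=0, p_{-1}=1, q_{-2}=1, q_{-1}=0:
  i=0: a_0=0, p_0 = 0*1 + 0 = 0, q_0 = 0*0 + 1 = 1.
  i=1: a_1=5, p_1 = 5*0 + 1 = 1, q_1 = 5*1 + 0 = 5.
  i=2: a_2=2, p_2 = 2*1 + 0 = 2, q_2 = 2*5 + 1 = 11.
  i=3: a_3=5, p_3 = 5*2 + 1 = 11, q_3 = 5*11 + 5 = 60.

0/1, 1/5, 2/11, 11/60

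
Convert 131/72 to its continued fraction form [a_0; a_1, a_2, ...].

Run the Euclidean algorithm on 131 and 72; the successive quotients are the partial quotients a_0, a_1, ... (each step inverts the fractional part left over by the previous one):
  131 = 1*72 + 59, so a_0 = 1.
  72 = 1*59 + 13, so a_1 = 1.
  59 = 4*13 + 7, so a_2 = 4.
  13 = 1*7 + 6, so a_3 = 1.
  7 = 1*6 + 1, so a_4 = 1.
  6 = 6*1 + 0, so a_5 = 6.
The remainder reaches 0 after 6 divisions, so the expansion has 6 partial quotients, read off in order.

[1; 1, 4, 1, 1, 6]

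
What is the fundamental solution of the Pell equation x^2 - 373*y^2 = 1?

First expand sqrt(373) as a continued fraction. With x_i = (sqrt(373) + m_i)/d_i and (m_0, d_0) = (0, 1): a_0 = floor(sqrt(373)) = 19, since 19^2 = 361 <= 373 < 400 = 20^2.
Iterate m_{i+1} = d_i*a_i - m_i, d_{i+1} = (373 - m_{i+1}^2)/d_i, a_{i+1} = floor((a_0 + m_{i+1})/d_{i+1}):
  m_1 = 1*19 - 0 = 19, d_1 = (373 - 19^2)/1 = 12/1 = 12, a_1 = floor((19 + 19)/12) = 3.
  m_2 = 12*3 - 19 = 17, d_2 = (373 - 17^2)/12 = 84/12 = 7, a_2 = floor((19 + 17)/7) = 5.
  m_3 = 7*5 - 17 = 18, d_3 = (373 - 18^2)/7 = 49/7 = 7, a_3 = floor((19 + 18)/7) = 5.
  m_4 = 7*5 - 18 = 17, d_4 = (373 - 17^2)/7 = 84/7 = 12, a_4 = floor((19 + 17)/12) = 3.
  m_5 = 12*3 - 17 = 19, d_5 = (373 - 19^2)/12 = 12/12 = 1, a_5 = floor((19 + 19)/1) = 38.
  m_6 = 1*38 - 19 = 19, d_6 = (373 - 19^2)/1 = 12/1 = 12: (m_6, d_6) = (m_1, d_1) = (19, 12), so from here the quotients repeat a_1, ..., a_5; the period length is 5.
So sqrt(373) = [19; (3, 5, 5, 3, 38)] with period length k = 5.
k is odd, so (p_{k-1}, q_{k-1}) only solves x^2 - 373y^2 = -1 and the fundamental solution of x^2 - 373y^2 = 1 is (p_{2k-1}, q_{2k-1}) = (p_9, q_9); compute convergents through index 9, running through the period twice.
Convergents (p_i = a_i*p_{i-1} + p_{i-2}, q_i = a_i*q_{i-1} + q_{i-2} with p_{-2}=0, p_{-1}=1, q_{-2}=1, q_{-1}=0):
  i=0: a_0=19, p_0 = 19*1 + 0 = 19, q_0 = 19*0 + 1 = 1.
  i=1: a_1=3, p_1 = 3*19 + 1 = 58, q_1 = 3*1 + 0 = 3.
  i=2: a_2=5, p_2 = 5*58 + 19 = 309, q_2 = 5*3 + 1 = 16.
  i=3: a_3=5, p_3 = 5*309 + 58 = 1603, q_3 = 5*16 + 3 = 83.
  i=4: a_4=3, p_4 = 3*1603 + 309 = 5118, q_4 = 3*83 + 16 = 265.
  i=5: a_5=38, p_5 = 38*5118 + 1603 = 196087, q_5 = 38*265 + 83 = 10153.
  i=6: a_6=3, p_6 = 3*196087 + 5118 = 593379, q_6 = 3*10153 + 265 = 30724.
  i=7: a_7=5, p_7 = 5*593379 + 196087 = 3162982, q_7 = 5*30724 + 10153 = 163773.
  i=8: a_8=5, p_8 = 5*3162982 + 593379 = 16408289, q_8 = 5*163773 + 30724 = 849589.
  i=9: a_9=3, p_9 = 3*16408289 + 3162982 = 52387849, q_9 = 3*849589 + 163773 = 2712540.
Indeed p_4^2 - 373*q_4^2 = 26193924 - 26193925 = -1, not +1.
Check: 52387849^2 - 373*2712540^2 = 2744486722846801 - 2744486722846800 = 1, so (x, y) = (52387849, 2712540) solves the equation, and by the theorem it is the least positive solution.

(x, y) = (52387849, 2712540)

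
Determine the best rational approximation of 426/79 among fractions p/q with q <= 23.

124/23

Expand x = 426/79 as a continued fraction with the Euclidean algorithm:
  426 = 5*79 + 31, so a_0 = 5.
  79 = 2*31 + 17, so a_1 = 2.
  31 = 1*17 + 14, so a_2 = 1.
  17 = 1*14 + 3, so a_3 = 1.
  14 = 4*3 + 2, so a_4 = 4.
  3 = 1*2 + 1, so a_5 = 1.
  2 = 2*1 + 0, so a_6 = 2.
so x = [5; 2, 1, 1, 4, 1, 2].
Convergents (p_i = a_i*p_{i-1} + p_{i-2}, q_i = a_i*q_{i-1} + q_{i-2} with p_{-2}=0, p_{-1}=1, q_{-2}=1, q_{-1}=0), until the denominator exceeds 23:
  i=0: a_0=5, p_0 = 5*1 + 0 = 5, q_0 = 5*0 + 1 = 1.
  i=1: a_1=2, p_1 = 2*5 + 1 = 11, q_1 = 2*1 + 0 = 2.
  i=2: a_2=1, p_2 = 1*11 + 5 = 16, q_2 = 1*2 + 1 = 3.
  i=3: a_3=1, p_3 = 1*16 + 11 = 27, q_3 = 1*3 + 2 = 5.
  i=4: a_4=4, p_4 = 4*27 + 16 = 124, q_4 = 4*5 + 3 = 23.
  i=5: a_5=1, p_5 = 1*124 + 27 = 151, q_5 = 1*23 + 5 = 28.
q_5 = 28 > 23, so the last convergent with denominator <= 23 is p_4/q_4 = 124/23.
The closest fraction with denominator <= 23 is either p_4/q_4 or the intermediate fraction (k*p_4 + p_3)/(k*q_4 + q_3) with the largest k >= 1 whose denominator stays <= 23; these approach x as k grows, and every other convergent or intermediate fraction in range is farther away.
Largest k: floor((23 - q_3)/q_4) = floor((23 - 5)/23) = 0.
Since k = 0, no intermediate fraction beyond p_4/q_4 has denominator <= 23, so the convergent 124/23 is the closest (its error is |426*23 - 124*79|/(79*23) = 2/1817).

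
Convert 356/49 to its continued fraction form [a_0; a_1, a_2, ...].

[7; 3, 1, 3, 3]

Run the Euclidean algorithm on 356 and 49; the successive quotients are the partial quotients a_0, a_1, ... (each step inverts the fractional part left over by the previous one):
  356 = 7*49 + 13, so a_0 = 7.
  49 = 3*13 + 10, so a_1 = 3.
  13 = 1*10 + 3, so a_2 = 1.
  10 = 3*3 + 1, so a_3 = 3.
  3 = 3*1 + 0, so a_4 = 3.
The remainder reaches 0 after 5 divisions, so the expansion has 5 partial quotients, read off in order.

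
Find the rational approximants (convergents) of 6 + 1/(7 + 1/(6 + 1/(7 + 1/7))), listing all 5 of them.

Using the convergent recurrence p_i = a_i*p_{i-1} + p_{i-2}, q_i = a_i*q_{i-1} + q_{i-2} with p_{-2}=0, p_{-1}=1, q_{-2}=1, q_{-1}=0:
  i=0: a_0=6, p_0 = 6*1 + 0 = 6, q_0 = 6*0 + 1 = 1.
  i=1: a_1=7, p_1 = 7*6 + 1 = 43, q_1 = 7*1 + 0 = 7.
  i=2: a_2=6, p_2 = 6*43 + 6 = 264, q_2 = 6*7 + 1 = 43.
  i=3: a_3=7, p_3 = 7*264 + 43 = 1891, q_3 = 7*43 + 7 = 308.
  i=4: a_4=7, p_4 = 7*1891 + 264 = 13501, q_4 = 7*308 + 43 = 2199.

6/1, 43/7, 264/43, 1891/308, 13501/2199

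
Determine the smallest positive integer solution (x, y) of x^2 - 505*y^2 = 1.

First expand sqrt(505) as a continued fraction. With x_i = (sqrt(505) + m_i)/d_i and (m_0, d_0) = (0, 1): a_0 = floor(sqrt(505)) = 22, since 22^2 = 484 <= 505 < 529 = 23^2.
Iterate m_{i+1} = d_i*a_i - m_i, d_{i+1} = (505 - m_{i+1}^2)/d_i, a_{i+1} = floor((a_0 + m_{i+1})/d_{i+1}):
  m_1 = 1*22 - 0 = 22, d_1 = (505 - 22^2)/1 = 21/1 = 21, a_1 = floor((22 + 22)/21) = 2.
  m_2 = 21*2 - 22 = 20, d_2 = (505 - 20^2)/21 = 105/21 = 5, a_2 = floor((22 + 20)/5) = 8.
  m_3 = 5*8 - 20 = 20, d_3 = (505 - 20^2)/5 = 105/5 = 21, a_3 = floor((22 + 20)/21) = 2.
  m_4 = 21*2 - 20 = 22, d_4 = (505 - 22^2)/21 = 21/21 = 1, a_4 = floor((22 + 22)/1) = 44.
  m_5 = 1*44 - 22 = 22, d_5 = (505 - 22^2)/1 = 21/1 = 21: (m_5, d_5) = (m_1, d_1) = (22, 21), so from here the quotients repeat a_1, ..., a_4; the period length is 4.
So sqrt(505) = [22; (2, 8, 2, 44)] with period length k = 4.
k is even, so the fundamental solution of x^2 - 505y^2 = 1 is (p_{k-1}, q_{k-1}) = (p_3, q_3); compute convergents through index 3.
Convergents (p_i = a_i*p_{i-1} + p_{i-2}, q_i = a_i*q_{i-1} + q_{i-2} with p_{-2}=0, p_{-1}=1, q_{-2}=1, q_{-1}=0):
  i=0: a_0=22, p_0 = 22*1 + 0 = 22, q_0 = 22*0 + 1 = 1.
  i=1: a_1=2, p_1 = 2*22 + 1 = 45, q_1 = 2*1 + 0 = 2.
  i=2: a_2=8, p_2 = 8*45 + 22 = 382, q_2 = 8*2 + 1 = 17.
  i=3: a_3=2, p_3 = 2*382 + 45 = 809, q_3 = 2*17 + 2 = 36.
Check: 809^2 - 505*36^2 = 654481 - 654480 = 1, so (x, y) = (809, 36) solves the equation, and by the theorem it is the least positive solution.

(x, y) = (809, 36)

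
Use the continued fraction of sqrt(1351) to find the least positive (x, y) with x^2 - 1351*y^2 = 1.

(x, y) = (6175, 168)

First expand sqrt(1351) as a continued fraction. With x_i = (sqrt(1351) + m_i)/d_i and (m_0, d_0) = (0, 1): a_0 = floor(sqrt(1351)) = 36, since 36^2 = 1296 <= 1351 < 1369 = 37^2.
Iterate m_{i+1} = d_i*a_i - m_i, d_{i+1} = (1351 - m_{i+1}^2)/d_i, a_{i+1} = floor((a_0 + m_{i+1})/d_{i+1}):
  m_1 = 1*36 - 0 = 36, d_1 = (1351 - 36^2)/1 = 55/1 = 55, a_1 = floor((36 + 36)/55) = 1.
  m_2 = 55*1 - 36 = 19, d_2 = (1351 - 19^2)/55 = 990/55 = 18, a_2 = floor((36 + 19)/18) = 3.
  m_3 = 18*3 - 19 = 35, d_3 = (1351 - 35^2)/18 = 126/18 = 7, a_3 = floor((36 + 35)/7) = 10.
  m_4 = 7*10 - 35 = 35, d_4 = (1351 - 35^2)/7 = 126/7 = 18, a_4 = floor((36 + 35)/18) = 3.
  m_5 = 18*3 - 35 = 19, d_5 = (1351 - 19^2)/18 = 990/18 = 55, a_5 = floor((36 + 19)/55) = 1.
  m_6 = 55*1 - 19 = 36, d_6 = (1351 - 36^2)/55 = 55/55 = 1, a_6 = floor((36 + 36)/1) = 72.
  m_7 = 1*72 - 36 = 36, d_7 = (1351 - 36^2)/1 = 55/1 = 55: (m_7, d_7) = (m_1, d_1) = (36, 55), so from here the quotients repeat a_1, ..., a_6; the period length is 6.
So sqrt(1351) = [36; (1, 3, 10, 3, 1, 72)] with period length k = 6.
k is even, so the fundamental solution of x^2 - 1351y^2 = 1 is (p_{k-1}, q_{k-1}) = (p_5, q_5); compute convergents through index 5.
Convergents (p_i = a_i*p_{i-1} + p_{i-2}, q_i = a_i*q_{i-1} + q_{i-2} with p_{-2}=0, p_{-1}=1, q_{-2}=1, q_{-1}=0):
  i=0: a_0=36, p_0 = 36*1 + 0 = 36, q_0 = 36*0 + 1 = 1.
  i=1: a_1=1, p_1 = 1*36 + 1 = 37, q_1 = 1*1 + 0 = 1.
  i=2: a_2=3, p_2 = 3*37 + 36 = 147, q_2 = 3*1 + 1 = 4.
  i=3: a_3=10, p_3 = 10*147 + 37 = 1507, q_3 = 10*4 + 1 = 41.
  i=4: a_4=3, p_4 = 3*1507 + 147 = 4668, q_4 = 3*41 + 4 = 127.
  i=5: a_5=1, p_5 = 1*4668 + 1507 = 6175, q_5 = 1*127 + 41 = 168.
Check: 6175^2 - 1351*168^2 = 38130625 - 38130624 = 1, so (x, y) = (6175, 168) solves the equation, and by the theorem it is the least positive solution.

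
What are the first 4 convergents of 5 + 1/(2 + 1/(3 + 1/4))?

5/1, 11/2, 38/7, 163/30

Using the convergent recurrence p_i = a_i*p_{i-1} + p_{i-2}, q_i = a_i*q_{i-1} + q_{i-2} with p_{-2}=0, p_{-1}=1, q_{-2}=1, q_{-1}=0:
  i=0: a_0=5, p_0 = 5*1 + 0 = 5, q_0 = 5*0 + 1 = 1.
  i=1: a_1=2, p_1 = 2*5 + 1 = 11, q_1 = 2*1 + 0 = 2.
  i=2: a_2=3, p_2 = 3*11 + 5 = 38, q_2 = 3*2 + 1 = 7.
  i=3: a_3=4, p_3 = 4*38 + 11 = 163, q_3 = 4*7 + 2 = 30.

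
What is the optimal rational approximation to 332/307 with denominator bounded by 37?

40/37

Expand x = 332/307 as a continued fraction with the Euclidean algorithm:
  332 = 1*307 + 25, so a_0 = 1.
  307 = 12*25 + 7, so a_1 = 12.
  25 = 3*7 + 4, so a_2 = 3.
  7 = 1*4 + 3, so a_3 = 1.
  4 = 1*3 + 1, so a_4 = 1.
  3 = 3*1 + 0, so a_5 = 3.
so x = [1; 12, 3, 1, 1, 3].
Convergents (p_i = a_i*p_{i-1} + p_{i-2}, q_i = a_i*q_{i-1} + q_{i-2} with p_{-2}=0, p_{-1}=1, q_{-2}=1, q_{-1}=0), until the denominator exceeds 37:
  i=0: a_0=1, p_0 = 1*1 + 0 = 1, q_0 = 1*0 + 1 = 1.
  i=1: a_1=12, p_1 = 12*1 + 1 = 13, q_1 = 12*1 + 0 = 12.
  i=2: a_2=3, p_2 = 3*13 + 1 = 40, q_2 = 3*12 + 1 = 37.
  i=3: a_3=1, p_3 = 1*40 + 13 = 53, q_3 = 1*37 + 12 = 49.
q_3 = 49 > 37, so the last convergent with denominator <= 37 is p_2/q_2 = 40/37.
The closest fraction with denominator <= 37 is either p_2/q_2 or the intermediate fraction (k*p_2 + p_1)/(k*q_2 + q_1) with the largest k >= 1 whose denominator stays <= 37; these approach x as k grows, and every other convergent or intermediate fraction in range is farther away.
Largest k: floor((37 - q_1)/q_2) = floor((37 - 12)/37) = 0.
Since k = 0, no intermediate fraction beyond p_2/q_2 has denominator <= 37, so the convergent 40/37 is the closest (its error is |332*37 - 40*307|/(307*37) = 4/11359).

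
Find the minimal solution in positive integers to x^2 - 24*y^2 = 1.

First expand sqrt(24) as a continued fraction. With x_i = (sqrt(24) + m_i)/d_i and (m_0, d_0) = (0, 1): a_0 = floor(sqrt(24)) = 4, since 4^2 = 16 <= 24 < 25 = 5^2.
Iterate m_{i+1} = d_i*a_i - m_i, d_{i+1} = (24 - m_{i+1}^2)/d_i, a_{i+1} = floor((a_0 + m_{i+1})/d_{i+1}):
  m_1 = 1*4 - 0 = 4, d_1 = (24 - 4^2)/1 = 8/1 = 8, a_1 = floor((4 + 4)/8) = 1.
  m_2 = 8*1 - 4 = 4, d_2 = (24 - 4^2)/8 = 8/8 = 1, a_2 = floor((4 + 4)/1) = 8.
  m_3 = 1*8 - 4 = 4, d_3 = (24 - 4^2)/1 = 8/1 = 8: (m_3, d_3) = (m_1, d_1) = (4, 8), so from here the quotients repeat a_1, a_2; the period length is 2.
So sqrt(24) = [4; (1, 8)] with period length k = 2.
k is even, so the fundamental solution of x^2 - 24y^2 = 1 is (p_{k-1}, q_{k-1}) = (p_1, q_1); compute convergents through index 1.
Convergents (p_i = a_i*p_{i-1} + p_{i-2}, q_i = a_i*q_{i-1} + q_{i-2} with p_{-2}=0, p_{-1}=1, q_{-2}=1, q_{-1}=0):
  i=0: a_0=4, p_0 = 4*1 + 0 = 4, q_0 = 4*0 + 1 = 1.
  i=1: a_1=1, p_1 = 1*4 + 1 = 5, q_1 = 1*1 + 0 = 1.
Check: 5^2 - 24*1^2 = 25 - 24 = 1, so (x, y) = (5, 1) solves the equation, and by the theorem it is the least positive solution.

(x, y) = (5, 1)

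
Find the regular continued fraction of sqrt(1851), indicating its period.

Write x_i = (sqrt(1851) + m_i)/d_i with (m_0, d_0) = (0, 1). a_0 = floor(sqrt(1851)) = 43, since 43^2 = 1849 <= 1851 < 1936 = 44^2.
Iterate m_{i+1} = d_i*a_i - m_i, d_{i+1} = (1851 - m_{i+1}^2)/d_i, a_{i+1} = floor((a_0 + m_{i+1})/d_{i+1}):
  m_1 = 1*43 - 0 = 43, d_1 = (1851 - 43^2)/1 = 2/1 = 2, a_1 = floor((43 + 43)/2) = 43.
  m_2 = 2*43 - 43 = 43, d_2 = (1851 - 43^2)/2 = 2/2 = 1, a_2 = floor((43 + 43)/1) = 86.
  m_3 = 1*86 - 43 = 43, d_3 = (1851 - 43^2)/1 = 2/1 = 2: (m_3, d_3) = (m_1, d_1) = (43, 2), so from here the quotients repeat a_1, a_2; the period length is 2.
Hence the expansion of sqrt(1851) is a_0 = 43 followed by the repeating block 43, 86 (period 2).

[43; (43, 86)]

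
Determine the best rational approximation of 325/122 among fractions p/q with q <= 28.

8/3

Expand x = 325/122 as a continued fraction with the Euclidean algorithm:
  325 = 2*122 + 81, so a_0 = 2.
  122 = 1*81 + 41, so a_1 = 1.
  81 = 1*41 + 40, so a_2 = 1.
  41 = 1*40 + 1, so a_3 = 1.
  40 = 40*1 + 0, so a_4 = 40.
so x = [2; 1, 1, 1, 40].
Convergents (p_i = a_i*p_{i-1} + p_{i-2}, q_i = a_i*q_{i-1} + q_{i-2} with p_{-2}=0, p_{-1}=1, q_{-2}=1, q_{-1}=0), until the denominator exceeds 28:
  i=0: a_0=2, p_0 = 2*1 + 0 = 2, q_0 = 2*0 + 1 = 1.
  i=1: a_1=1, p_1 = 1*2 + 1 = 3, q_1 = 1*1 + 0 = 1.
  i=2: a_2=1, p_2 = 1*3 + 2 = 5, q_2 = 1*1 + 1 = 2.
  i=3: a_3=1, p_3 = 1*5 + 3 = 8, q_3 = 1*2 + 1 = 3.
  i=4: a_4=40, p_4 = 40*8 + 5 = 325, q_4 = 40*3 + 2 = 122.
q_4 = 122 > 28, so the last convergent with denominator <= 28 is p_3/q_3 = 8/3.
The closest fraction with denominator <= 28 is either p_3/q_3 or the intermediate fraction (k*p_3 + p_2)/(k*q_3 + q_2) with the largest k >= 1 whose denominator stays <= 28; these approach x as k grows, and every other convergent or intermediate fraction in range is farther away.
Largest k: floor((28 - q_2)/q_3) = floor((28 - 2)/3) = 8.
That gives (8*8 + 5)/(8*3 + 2) = 69/26.
Compare the errors: |x - 8/3| = |325*3 - 8*122|/(122*3) = 1/366, and |x - 69/26| = |325*26 - 69*122|/(122*26) = 32/3172.
Cross-multiplying, 1*3172 = 3172 < 11712 = 32*366, so 1/366 is smaller: the convergent 8/3 is closer to x than 69/26.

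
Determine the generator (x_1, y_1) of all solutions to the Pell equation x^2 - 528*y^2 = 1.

First expand sqrt(528) as a continued fraction. With x_i = (sqrt(528) + m_i)/d_i and (m_0, d_0) = (0, 1): a_0 = floor(sqrt(528)) = 22, since 22^2 = 484 <= 528 < 529 = 23^2.
Iterate m_{i+1} = d_i*a_i - m_i, d_{i+1} = (528 - m_{i+1}^2)/d_i, a_{i+1} = floor((a_0 + m_{i+1})/d_{i+1}):
  m_1 = 1*22 - 0 = 22, d_1 = (528 - 22^2)/1 = 44/1 = 44, a_1 = floor((22 + 22)/44) = 1.
  m_2 = 44*1 - 22 = 22, d_2 = (528 - 22^2)/44 = 44/44 = 1, a_2 = floor((22 + 22)/1) = 44.
  m_3 = 1*44 - 22 = 22, d_3 = (528 - 22^2)/1 = 44/1 = 44: (m_3, d_3) = (m_1, d_1) = (22, 44), so from here the quotients repeat a_1, a_2; the period length is 2.
So sqrt(528) = [22; (1, 44)] with period length k = 2.
k is even, so the fundamental solution of x^2 - 528y^2 = 1 is (p_{k-1}, q_{k-1}) = (p_1, q_1); compute convergents through index 1.
Convergents (p_i = a_i*p_{i-1} + p_{i-2}, q_i = a_i*q_{i-1} + q_{i-2} with p_{-2}=0, p_{-1}=1, q_{-2}=1, q_{-1}=0):
  i=0: a_0=22, p_0 = 22*1 + 0 = 22, q_0 = 22*0 + 1 = 1.
  i=1: a_1=1, p_1 = 1*22 + 1 = 23, q_1 = 1*1 + 0 = 1.
Check: 23^2 - 528*1^2 = 529 - 528 = 1, so (x, y) = (23, 1) solves the equation, and by the theorem it is the least positive solution.

(x, y) = (23, 1)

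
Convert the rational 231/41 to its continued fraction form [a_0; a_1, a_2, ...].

[5; 1, 1, 1, 2, 1, 3]

Run the Euclidean algorithm on 231 and 41; the successive quotients are the partial quotients a_0, a_1, ... (each step inverts the fractional part left over by the previous one):
  231 = 5*41 + 26, so a_0 = 5.
  41 = 1*26 + 15, so a_1 = 1.
  26 = 1*15 + 11, so a_2 = 1.
  15 = 1*11 + 4, so a_3 = 1.
  11 = 2*4 + 3, so a_4 = 2.
  4 = 1*3 + 1, so a_5 = 1.
  3 = 3*1 + 0, so a_6 = 3.
The remainder reaches 0 after 7 divisions, so the expansion has 7 partial quotients, read off in order.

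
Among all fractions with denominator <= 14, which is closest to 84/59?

Expand x = 84/59 as a continued fraction with the Euclidean algorithm:
  84 = 1*59 + 25, so a_0 = 1.
  59 = 2*25 + 9, so a_1 = 2.
  25 = 2*9 + 7, so a_2 = 2.
  9 = 1*7 + 2, so a_3 = 1.
  7 = 3*2 + 1, so a_4 = 3.
  2 = 2*1 + 0, so a_5 = 2.
so x = [1; 2, 2, 1, 3, 2].
Convergents (p_i = a_i*p_{i-1} + p_{i-2}, q_i = a_i*q_{i-1} + q_{i-2} with p_{-2}=0, p_{-1}=1, q_{-2}=1, q_{-1}=0), until the denominator exceeds 14:
  i=0: a_0=1, p_0 = 1*1 + 0 = 1, q_0 = 1*0 + 1 = 1.
  i=1: a_1=2, p_1 = 2*1 + 1 = 3, q_1 = 2*1 + 0 = 2.
  i=2: a_2=2, p_2 = 2*3 + 1 = 7, q_2 = 2*2 + 1 = 5.
  i=3: a_3=1, p_3 = 1*7 + 3 = 10, q_3 = 1*5 + 2 = 7.
  i=4: a_4=3, p_4 = 3*10 + 7 = 37, q_4 = 3*7 + 5 = 26.
q_4 = 26 > 14, so the last convergent with denominator <= 14 is p_3/q_3 = 10/7.
The closest fraction with denominator <= 14 is either p_3/q_3 or the intermediate fraction (k*p_3 + p_2)/(k*q_3 + q_2) with the largest k >= 1 whose denominator stays <= 14; these approach x as k grows, and every other convergent or intermediate fraction in range is farther away.
Largest k: floor((14 - q_2)/q_3) = floor((14 - 5)/7) = 1.
That gives (1*10 + 7)/(1*7 + 5) = 17/12.
Compare the errors: |x - 10/7| = |84*7 - 10*59|/(59*7) = 2/413, and |x - 17/12| = |84*12 - 17*59|/(59*12) = 5/708.
Cross-multiplying, 2*708 = 1416 < 2065 = 5*413, so 2/413 is smaller: the convergent 10/7 is closer to x than 17/12.

10/7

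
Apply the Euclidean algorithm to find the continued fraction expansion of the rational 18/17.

Run the Euclidean algorithm on 18 and 17; the successive quotients are the partial quotients a_0, a_1, ... (each step inverts the fractional part left over by the previous one):
  18 = 1*17 + 1, so a_0 = 1.
  17 = 17*1 + 0, so a_1 = 17.
The remainder reaches 0 after 2 divisions, so the expansion has 2 partial quotients, read off in order.

[1; 17]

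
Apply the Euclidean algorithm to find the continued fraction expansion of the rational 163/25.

Run the Euclidean algorithm on 163 and 25; the successive quotients are the partial quotients a_0, a_1, ... (each step inverts the fractional part left over by the previous one):
  163 = 6*25 + 13, so a_0 = 6.
  25 = 1*13 + 12, so a_1 = 1.
  13 = 1*12 + 1, so a_2 = 1.
  12 = 12*1 + 0, so a_3 = 12.
The remainder reaches 0 after 4 divisions, so the expansion has 4 partial quotients, read off in order.

[6; 1, 1, 12]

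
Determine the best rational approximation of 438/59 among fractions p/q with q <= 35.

245/33

Expand x = 438/59 as a continued fraction with the Euclidean algorithm:
  438 = 7*59 + 25, so a_0 = 7.
  59 = 2*25 + 9, so a_1 = 2.
  25 = 2*9 + 7, so a_2 = 2.
  9 = 1*7 + 2, so a_3 = 1.
  7 = 3*2 + 1, so a_4 = 3.
  2 = 2*1 + 0, so a_5 = 2.
so x = [7; 2, 2, 1, 3, 2].
Convergents (p_i = a_i*p_{i-1} + p_{i-2}, q_i = a_i*q_{i-1} + q_{i-2} with p_{-2}=0, p_{-1}=1, q_{-2}=1, q_{-1}=0), until the denominator exceeds 35:
  i=0: a_0=7, p_0 = 7*1 + 0 = 7, q_0 = 7*0 + 1 = 1.
  i=1: a_1=2, p_1 = 2*7 + 1 = 15, q_1 = 2*1 + 0 = 2.
  i=2: a_2=2, p_2 = 2*15 + 7 = 37, q_2 = 2*2 + 1 = 5.
  i=3: a_3=1, p_3 = 1*37 + 15 = 52, q_3 = 1*5 + 2 = 7.
  i=4: a_4=3, p_4 = 3*52 + 37 = 193, q_4 = 3*7 + 5 = 26.
  i=5: a_5=2, p_5 = 2*193 + 52 = 438, q_5 = 2*26 + 7 = 59.
q_5 = 59 > 35, so the last convergent with denominator <= 35 is p_4/q_4 = 193/26.
The closest fraction with denominator <= 35 is either p_4/q_4 or the intermediate fraction (k*p_4 + p_3)/(k*q_4 + q_3) with the largest k >= 1 whose denominator stays <= 35; these approach x as k grows, and every other convergent or intermediate fraction in range is farther away.
Largest k: floor((35 - q_3)/q_4) = floor((35 - 7)/26) = 1.
That gives (1*193 + 52)/(1*26 + 7) = 245/33.
Compare the errors: |x - 193/26| = |438*26 - 193*59|/(59*26) = 1/1534, and |x - 245/33| = |438*33 - 245*59|/(59*33) = 1/1947.
Cross-multiplying, 1*1534 = 1534 < 1947 = 1*1947, so 1/1947 is smaller: the intermediate fraction 245/33 is closer to x than 193/26.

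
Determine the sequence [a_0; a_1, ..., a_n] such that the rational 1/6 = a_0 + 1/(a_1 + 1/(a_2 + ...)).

[0; 6]

Run the Euclidean algorithm on 1 and 6; the successive quotients are the partial quotients a_0, a_1, ... (each step inverts the fractional part left over by the previous one):
  1 = 0*6 + 1, so a_0 = 0.
  6 = 6*1 + 0, so a_1 = 6.
The remainder reaches 0 after 2 divisions, so the expansion has 2 partial quotients, read off in order.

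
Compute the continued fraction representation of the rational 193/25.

[7; 1, 2, 1, 1, 3]

Run the Euclidean algorithm on 193 and 25; the successive quotients are the partial quotients a_0, a_1, ... (each step inverts the fractional part left over by the previous one):
  193 = 7*25 + 18, so a_0 = 7.
  25 = 1*18 + 7, so a_1 = 1.
  18 = 2*7 + 4, so a_2 = 2.
  7 = 1*4 + 3, so a_3 = 1.
  4 = 1*3 + 1, so a_4 = 1.
  3 = 3*1 + 0, so a_5 = 3.
The remainder reaches 0 after 6 divisions, so the expansion has 6 partial quotients, read off in order.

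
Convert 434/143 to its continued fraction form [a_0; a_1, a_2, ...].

[3; 28, 1, 1, 2]

Run the Euclidean algorithm on 434 and 143; the successive quotients are the partial quotients a_0, a_1, ... (each step inverts the fractional part left over by the previous one):
  434 = 3*143 + 5, so a_0 = 3.
  143 = 28*5 + 3, so a_1 = 28.
  5 = 1*3 + 2, so a_2 = 1.
  3 = 1*2 + 1, so a_3 = 1.
  2 = 2*1 + 0, so a_4 = 2.
The remainder reaches 0 after 5 divisions, so the expansion has 5 partial quotients, read off in order.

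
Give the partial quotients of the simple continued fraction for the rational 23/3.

Run the Euclidean algorithm on 23 and 3; the successive quotients are the partial quotients a_0, a_1, ... (each step inverts the fractional part left over by the previous one):
  23 = 7*3 + 2, so a_0 = 7.
  3 = 1*2 + 1, so a_1 = 1.
  2 = 2*1 + 0, so a_2 = 2.
The remainder reaches 0 after 3 divisions, so the expansion has 3 partial quotients, read off in order.

[7; 1, 2]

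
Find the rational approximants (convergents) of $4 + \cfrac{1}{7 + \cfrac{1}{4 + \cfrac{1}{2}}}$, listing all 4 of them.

4/1, 29/7, 120/29, 269/65

Using the convergent recurrence p_i = a_i*p_{i-1} + p_{i-2}, q_i = a_i*q_{i-1} + q_{i-2} with p_{-2}=0, p_{-1}=1, q_{-2}=1, q_{-1}=0:
  i=0: a_0=4, p_0 = 4*1 + 0 = 4, q_0 = 4*0 + 1 = 1.
  i=1: a_1=7, p_1 = 7*4 + 1 = 29, q_1 = 7*1 + 0 = 7.
  i=2: a_2=4, p_2 = 4*29 + 4 = 120, q_2 = 4*7 + 1 = 29.
  i=3: a_3=2, p_3 = 2*120 + 29 = 269, q_3 = 2*29 + 7 = 65.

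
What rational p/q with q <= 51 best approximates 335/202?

68/41

Expand x = 335/202 as a continued fraction with the Euclidean algorithm:
  335 = 1*202 + 133, so a_0 = 1.
  202 = 1*133 + 69, so a_1 = 1.
  133 = 1*69 + 64, so a_2 = 1.
  69 = 1*64 + 5, so a_3 = 1.
  64 = 12*5 + 4, so a_4 = 12.
  5 = 1*4 + 1, so a_5 = 1.
  4 = 4*1 + 0, so a_6 = 4.
so x = [1; 1, 1, 1, 12, 1, 4].
Convergents (p_i = a_i*p_{i-1} + p_{i-2}, q_i = a_i*q_{i-1} + q_{i-2} with p_{-2}=0, p_{-1}=1, q_{-2}=1, q_{-1}=0), until the denominator exceeds 51:
  i=0: a_0=1, p_0 = 1*1 + 0 = 1, q_0 = 1*0 + 1 = 1.
  i=1: a_1=1, p_1 = 1*1 + 1 = 2, q_1 = 1*1 + 0 = 1.
  i=2: a_2=1, p_2 = 1*2 + 1 = 3, q_2 = 1*1 + 1 = 2.
  i=3: a_3=1, p_3 = 1*3 + 2 = 5, q_3 = 1*2 + 1 = 3.
  i=4: a_4=12, p_4 = 12*5 + 3 = 63, q_4 = 12*3 + 2 = 38.
  i=5: a_5=1, p_5 = 1*63 + 5 = 68, q_5 = 1*38 + 3 = 41.
  i=6: a_6=4, p_6 = 4*68 + 63 = 335, q_6 = 4*41 + 38 = 202.
q_6 = 202 > 51, so the last convergent with denominator <= 51 is p_5/q_5 = 68/41.
The closest fraction with denominator <= 51 is either p_5/q_5 or the intermediate fraction (k*p_5 + p_4)/(k*q_5 + q_4) with the largest k >= 1 whose denominator stays <= 51; these approach x as k grows, and every other convergent or intermediate fraction in range is farther away.
Largest k: floor((51 - q_4)/q_5) = floor((51 - 38)/41) = 0.
Since k = 0, no intermediate fraction beyond p_5/q_5 has denominator <= 51, so the convergent 68/41 is the closest (its error is |335*41 - 68*202|/(202*41) = 1/8282).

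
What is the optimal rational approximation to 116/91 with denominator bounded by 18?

Expand x = 116/91 as a continued fraction with the Euclidean algorithm:
  116 = 1*91 + 25, so a_0 = 1.
  91 = 3*25 + 16, so a_1 = 3.
  25 = 1*16 + 9, so a_2 = 1.
  16 = 1*9 + 7, so a_3 = 1.
  9 = 1*7 + 2, so a_4 = 1.
  7 = 3*2 + 1, so a_5 = 3.
  2 = 2*1 + 0, so a_6 = 2.
so x = [1; 3, 1, 1, 1, 3, 2].
Convergents (p_i = a_i*p_{i-1} + p_{i-2}, q_i = a_i*q_{i-1} + q_{i-2} with p_{-2}=0, p_{-1}=1, q_{-2}=1, q_{-1}=0), until the denominator exceeds 18:
  i=0: a_0=1, p_0 = 1*1 + 0 = 1, q_0 = 1*0 + 1 = 1.
  i=1: a_1=3, p_1 = 3*1 + 1 = 4, q_1 = 3*1 + 0 = 3.
  i=2: a_2=1, p_2 = 1*4 + 1 = 5, q_2 = 1*3 + 1 = 4.
  i=3: a_3=1, p_3 = 1*5 + 4 = 9, q_3 = 1*4 + 3 = 7.
  i=4: a_4=1, p_4 = 1*9 + 5 = 14, q_4 = 1*7 + 4 = 11.
  i=5: a_5=3, p_5 = 3*14 + 9 = 51, q_5 = 3*11 + 7 = 40.
q_5 = 40 > 18, so the last convergent with denominator <= 18 is p_4/q_4 = 14/11.
The closest fraction with denominator <= 18 is either p_4/q_4 or the intermediate fraction (k*p_4 + p_3)/(k*q_4 + q_3) with the largest k >= 1 whose denominator stays <= 18; these approach x as k grows, and every other convergent or intermediate fraction in range is farther away.
Largest k: floor((18 - q_3)/q_4) = floor((18 - 7)/11) = 1.
That gives (1*14 + 9)/(1*11 + 7) = 23/18.
Compare the errors: |x - 14/11| = |116*11 - 14*91|/(91*11) = 2/1001, and |x - 23/18| = |116*18 - 23*91|/(91*18) = 5/1638.
Cross-multiplying, 2*1638 = 3276 < 5005 = 5*1001, so 2/1001 is smaller: the convergent 14/11 is closer to x than 23/18.

14/11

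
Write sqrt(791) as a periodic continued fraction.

Write x_i = (sqrt(791) + m_i)/d_i with (m_0, d_0) = (0, 1). a_0 = floor(sqrt(791)) = 28, since 28^2 = 784 <= 791 < 841 = 29^2.
Iterate m_{i+1} = d_i*a_i - m_i, d_{i+1} = (791 - m_{i+1}^2)/d_i, a_{i+1} = floor((a_0 + m_{i+1})/d_{i+1}):
  m_1 = 1*28 - 0 = 28, d_1 = (791 - 28^2)/1 = 7/1 = 7, a_1 = floor((28 + 28)/7) = 8.
  m_2 = 7*8 - 28 = 28, d_2 = (791 - 28^2)/7 = 7/7 = 1, a_2 = floor((28 + 28)/1) = 56.
  m_3 = 1*56 - 28 = 28, d_3 = (791 - 28^2)/1 = 7/1 = 7: (m_3, d_3) = (m_1, d_1) = (28, 7), so from here the quotients repeat a_1, a_2; the period length is 2.
Hence the expansion of sqrt(791) is a_0 = 28 followed by the repeating block 8, 56 (period 2).

[28; (8, 56)]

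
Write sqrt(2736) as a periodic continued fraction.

Write x_i = (sqrt(2736) + m_i)/d_i with (m_0, d_0) = (0, 1). a_0 = floor(sqrt(2736)) = 52, since 52^2 = 2704 <= 2736 < 2809 = 53^2.
Iterate m_{i+1} = d_i*a_i - m_i, d_{i+1} = (2736 - m_{i+1}^2)/d_i, a_{i+1} = floor((a_0 + m_{i+1})/d_{i+1}):
  m_1 = 1*52 - 0 = 52, d_1 = (2736 - 52^2)/1 = 32/1 = 32, a_1 = floor((52 + 52)/32) = 3.
  m_2 = 32*3 - 52 = 44, d_2 = (2736 - 44^2)/32 = 800/32 = 25, a_2 = floor((52 + 44)/25) = 3.
  m_3 = 25*3 - 44 = 31, d_3 = (2736 - 31^2)/25 = 1775/25 = 71, a_3 = floor((52 + 31)/71) = 1.
  m_4 = 71*1 - 31 = 40, d_4 = (2736 - 40^2)/71 = 1136/71 = 16, a_4 = floor((52 + 40)/16) = 5.
  m_5 = 16*5 - 40 = 40, d_5 = (2736 - 40^2)/16 = 1136/16 = 71, a_5 = floor((52 + 40)/71) = 1.
  m_6 = 71*1 - 40 = 31, d_6 = (2736 - 31^2)/71 = 1775/71 = 25, a_6 = floor((52 + 31)/25) = 3.
  m_7 = 25*3 - 31 = 44, d_7 = (2736 - 44^2)/25 = 800/25 = 32, a_7 = floor((52 + 44)/32) = 3.
  m_8 = 32*3 - 44 = 52, d_8 = (2736 - 52^2)/32 = 32/32 = 1, a_8 = floor((52 + 52)/1) = 104.
  m_9 = 1*104 - 52 = 52, d_9 = (2736 - 52^2)/1 = 32/1 = 32: (m_9, d_9) = (m_1, d_1) = (52, 32), so from here the quotients repeat a_1, ..., a_8; the period length is 8.
Hence the expansion of sqrt(2736) is a_0 = 52 followed by the repeating block 3, 3, 1, 5, 1, 3, 3, 104 (period 8).

[52; (3, 3, 1, 5, 1, 3, 3, 104)]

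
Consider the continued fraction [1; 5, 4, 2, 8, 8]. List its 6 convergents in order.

1/1, 6/5, 25/21, 56/47, 473/397, 3840/3223

Using the convergent recurrence p_i = a_i*p_{i-1} + p_{i-2}, q_i = a_i*q_{i-1} + q_{i-2} with p_{-2}=0, p_{-1}=1, q_{-2}=1, q_{-1}=0:
  i=0: a_0=1, p_0 = 1*1 + 0 = 1, q_0 = 1*0 + 1 = 1.
  i=1: a_1=5, p_1 = 5*1 + 1 = 6, q_1 = 5*1 + 0 = 5.
  i=2: a_2=4, p_2 = 4*6 + 1 = 25, q_2 = 4*5 + 1 = 21.
  i=3: a_3=2, p_3 = 2*25 + 6 = 56, q_3 = 2*21 + 5 = 47.
  i=4: a_4=8, p_4 = 8*56 + 25 = 473, q_4 = 8*47 + 21 = 397.
  i=5: a_5=8, p_5 = 8*473 + 56 = 3840, q_5 = 8*397 + 47 = 3223.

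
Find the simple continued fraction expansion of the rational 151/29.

Run the Euclidean algorithm on 151 and 29; the successive quotients are the partial quotients a_0, a_1, ... (each step inverts the fractional part left over by the previous one):
  151 = 5*29 + 6, so a_0 = 5.
  29 = 4*6 + 5, so a_1 = 4.
  6 = 1*5 + 1, so a_2 = 1.
  5 = 5*1 + 0, so a_3 = 5.
The remainder reaches 0 after 4 divisions, so the expansion has 4 partial quotients, read off in order.

[5; 4, 1, 5]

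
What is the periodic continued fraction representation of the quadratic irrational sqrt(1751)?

[41; (1, 5, 2, 4, 2, 5, 1, 82)]

Write x_i = (sqrt(1751) + m_i)/d_i with (m_0, d_0) = (0, 1). a_0 = floor(sqrt(1751)) = 41, since 41^2 = 1681 <= 1751 < 1764 = 42^2.
Iterate m_{i+1} = d_i*a_i - m_i, d_{i+1} = (1751 - m_{i+1}^2)/d_i, a_{i+1} = floor((a_0 + m_{i+1})/d_{i+1}):
  m_1 = 1*41 - 0 = 41, d_1 = (1751 - 41^2)/1 = 70/1 = 70, a_1 = floor((41 + 41)/70) = 1.
  m_2 = 70*1 - 41 = 29, d_2 = (1751 - 29^2)/70 = 910/70 = 13, a_2 = floor((41 + 29)/13) = 5.
  m_3 = 13*5 - 29 = 36, d_3 = (1751 - 36^2)/13 = 455/13 = 35, a_3 = floor((41 + 36)/35) = 2.
  m_4 = 35*2 - 36 = 34, d_4 = (1751 - 34^2)/35 = 595/35 = 17, a_4 = floor((41 + 34)/17) = 4.
  m_5 = 17*4 - 34 = 34, d_5 = (1751 - 34^2)/17 = 595/17 = 35, a_5 = floor((41 + 34)/35) = 2.
  m_6 = 35*2 - 34 = 36, d_6 = (1751 - 36^2)/35 = 455/35 = 13, a_6 = floor((41 + 36)/13) = 5.
  m_7 = 13*5 - 36 = 29, d_7 = (1751 - 29^2)/13 = 910/13 = 70, a_7 = floor((41 + 29)/70) = 1.
  m_8 = 70*1 - 29 = 41, d_8 = (1751 - 41^2)/70 = 70/70 = 1, a_8 = floor((41 + 41)/1) = 82.
  m_9 = 1*82 - 41 = 41, d_9 = (1751 - 41^2)/1 = 70/1 = 70: (m_9, d_9) = (m_1, d_1) = (41, 70), so from here the quotients repeat a_1, ..., a_8; the period length is 8.
Hence the expansion of sqrt(1751) is a_0 = 41 followed by the repeating block 1, 5, 2, 4, 2, 5, 1, 82 (period 8).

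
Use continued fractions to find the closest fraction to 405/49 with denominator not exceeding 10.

33/4

Expand x = 405/49 as a continued fraction with the Euclidean algorithm:
  405 = 8*49 + 13, so a_0 = 8.
  49 = 3*13 + 10, so a_1 = 3.
  13 = 1*10 + 3, so a_2 = 1.
  10 = 3*3 + 1, so a_3 = 3.
  3 = 3*1 + 0, so a_4 = 3.
so x = [8; 3, 1, 3, 3].
Convergents (p_i = a_i*p_{i-1} + p_{i-2}, q_i = a_i*q_{i-1} + q_{i-2} with p_{-2}=0, p_{-1}=1, q_{-2}=1, q_{-1}=0), until the denominator exceeds 10:
  i=0: a_0=8, p_0 = 8*1 + 0 = 8, q_0 = 8*0 + 1 = 1.
  i=1: a_1=3, p_1 = 3*8 + 1 = 25, q_1 = 3*1 + 0 = 3.
  i=2: a_2=1, p_2 = 1*25 + 8 = 33, q_2 = 1*3 + 1 = 4.
  i=3: a_3=3, p_3 = 3*33 + 25 = 124, q_3 = 3*4 + 3 = 15.
q_3 = 15 > 10, so the last convergent with denominator <= 10 is p_2/q_2 = 33/4.
The closest fraction with denominator <= 10 is either p_2/q_2 or the intermediate fraction (k*p_2 + p_1)/(k*q_2 + q_1) with the largest k >= 1 whose denominator stays <= 10; these approach x as k grows, and every other convergent or intermediate fraction in range is farther away.
Largest k: floor((10 - q_1)/q_2) = floor((10 - 3)/4) = 1.
That gives (1*33 + 25)/(1*4 + 3) = 58/7.
Compare the errors: |x - 33/4| = |405*4 - 33*49|/(49*4) = 3/196, and |x - 58/7| = |405*7 - 58*49|/(49*7) = 7/343.
Cross-multiplying, 3*343 = 1029 < 1372 = 7*196, so 3/196 is smaller: the convergent 33/4 is closer to x than 58/7.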